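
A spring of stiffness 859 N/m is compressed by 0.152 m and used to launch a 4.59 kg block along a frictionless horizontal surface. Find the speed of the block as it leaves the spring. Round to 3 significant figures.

v = 2.08 m/s

The block leaves the spring when the spring is at natural length, so ½kx² = ½mv²
v = x√(k/m) = 0.152 × √(859/4.59) = 2.079 m/s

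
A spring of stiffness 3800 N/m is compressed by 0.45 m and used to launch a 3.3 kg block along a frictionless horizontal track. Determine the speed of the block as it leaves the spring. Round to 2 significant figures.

v = 15 m/s

The block leaves the spring when the spring is at natural length, so ½kx² = ½mv²
v = x√(k/m) = 0.45 × √(3800/3.3) = 15.27 m/s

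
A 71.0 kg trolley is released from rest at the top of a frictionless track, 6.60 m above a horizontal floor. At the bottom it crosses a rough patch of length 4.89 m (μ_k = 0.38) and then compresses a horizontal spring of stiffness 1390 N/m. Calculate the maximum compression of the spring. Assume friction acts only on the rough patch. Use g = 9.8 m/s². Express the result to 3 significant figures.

Initial energy: E₁ = mgh = (71.0)(9.8)(6.60) = 4592.3 J
Friction removes W_f = μ_k mg d = (0.38)(71.0)(9.8)(4.89) = 1293 J
Energy reaching the spring: E = 4592.3 − 1293 = 3299.3 J
At max compression ½kx² = E ⇒ x = √(2E/k) = √(2 × 3299.3/1390) = 2.179 m

x = 2.18 m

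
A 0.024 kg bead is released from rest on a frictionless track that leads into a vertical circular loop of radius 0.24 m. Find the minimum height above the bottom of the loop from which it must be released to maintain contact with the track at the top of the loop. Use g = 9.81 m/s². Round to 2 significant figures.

h = 0.60 m

At the top, for minimum speed gravity alone supplies the centripetal force: mg = mv_top²/r ⇒ v_top² = gr = 2.354 m²/s²
Energy conservation from release height h to the top (height 2r): mgh = ½mv_top² + mg(2r)
h = v_top²/(2g) + 2r = r/2 + 2r = 5r/2 = 0.6000 m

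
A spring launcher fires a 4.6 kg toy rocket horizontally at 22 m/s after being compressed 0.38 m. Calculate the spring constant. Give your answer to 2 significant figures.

k = 15000 N/m

Energy stored in the spring equals the launch KE: ½kx² = ½mv²
k = mv²/x² = (4.6)(22)²/(0.38)² = 15418 N/m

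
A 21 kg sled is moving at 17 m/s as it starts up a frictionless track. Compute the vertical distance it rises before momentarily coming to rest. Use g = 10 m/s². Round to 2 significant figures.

h = 14 m

Setting KE at the bottom equal to PE gained: ½mv² = mgh
h = v²/(2g) = 17²/(2 × 10) = 14.45 m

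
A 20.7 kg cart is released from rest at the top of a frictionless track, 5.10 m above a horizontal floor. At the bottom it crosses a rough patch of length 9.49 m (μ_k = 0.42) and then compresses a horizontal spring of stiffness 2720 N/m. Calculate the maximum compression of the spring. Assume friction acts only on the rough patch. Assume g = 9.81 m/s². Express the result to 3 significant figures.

Initial energy: E₁ = mgh = (20.7)(9.81)(5.10) = 1035.6 J
Friction removes W_f = μ_k mg d = (0.42)(20.7)(9.81)(9.49) = 809.4 J
Energy reaching the spring: E = 1035.6 − 809.4 = 226.26 J
At max compression ½kx² = E ⇒ x = √(2E/k) = √(2 × 226.26/2720) = 0.4079 m

x = 0.408 m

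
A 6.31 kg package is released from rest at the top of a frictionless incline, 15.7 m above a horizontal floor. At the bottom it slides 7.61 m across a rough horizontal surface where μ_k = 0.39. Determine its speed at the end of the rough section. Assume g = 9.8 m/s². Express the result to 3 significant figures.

Energy at the top = energy at the end + work done against friction:
mgh = ½mv² + μ_k m g d
W_f = μ_k mg d = (0.39)(6.31)(9.8)(7.61) = 183.5 J
½mv² = mgh − W_f = 970.86 − 183.5 = 787.33 J
v = √(2 × 787.33/6.31) = 15.80 m/s

v = 15.8 m/s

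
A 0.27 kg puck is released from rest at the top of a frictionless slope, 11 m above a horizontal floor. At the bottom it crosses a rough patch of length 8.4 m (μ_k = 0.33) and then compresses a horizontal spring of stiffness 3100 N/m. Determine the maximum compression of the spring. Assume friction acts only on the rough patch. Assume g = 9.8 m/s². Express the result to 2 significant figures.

Initial energy: E₁ = mgh = (0.27)(9.8)(11) = 29.106 J
Friction removes W_f = μ_k mg d = (0.33)(0.27)(9.8)(8.4) = 7.335 J
Energy reaching the spring: E = 29.106 − 7.335 = 21.771 J
At max compression ½kx² = E ⇒ x = √(2E/k) = √(2 × 21.771/3100) = 0.1185 m

x = 0.12 m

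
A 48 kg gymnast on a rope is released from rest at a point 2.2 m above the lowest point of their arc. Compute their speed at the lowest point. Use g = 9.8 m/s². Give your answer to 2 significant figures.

v = 6.6 m/s

Energy conservation between the two points: mgh = ½mv²
v = √(2gh) = √(2 × 9.8 × 2.2) = √43.120 = 6.567 m/s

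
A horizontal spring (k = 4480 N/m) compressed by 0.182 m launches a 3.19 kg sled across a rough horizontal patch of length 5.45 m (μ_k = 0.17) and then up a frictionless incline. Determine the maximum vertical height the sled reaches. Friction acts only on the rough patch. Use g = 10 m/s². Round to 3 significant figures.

h = 1.40 m

Spring energy: E₀ = ½kx² = ½(4480)(0.182)² = 74.198 J
Friction: W_f = μ_k mg d = (0.17)(3.19)(10)(5.45) = 29.56 J
Energy at base of ramp: E = 74.198 − 29.56 = 44.642 J
At max height all remaining energy is PE: mgh = E ⇒ h = E/(mg) = 44.642/(3.19 × 10) = 1.399 m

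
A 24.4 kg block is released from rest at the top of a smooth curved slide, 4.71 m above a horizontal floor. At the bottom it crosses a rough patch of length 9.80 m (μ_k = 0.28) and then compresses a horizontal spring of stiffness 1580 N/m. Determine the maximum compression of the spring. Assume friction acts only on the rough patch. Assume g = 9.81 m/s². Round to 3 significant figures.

Initial energy: E₁ = mgh = (24.4)(9.81)(4.71) = 1127.4 J
Friction removes W_f = μ_k mg d = (0.28)(24.4)(9.81)(9.80) = 656.8 J
Energy reaching the spring: E = 1127.4 − 656.8 = 470.59 J
At max compression ½kx² = E ⇒ x = √(2E/k) = √(2 × 470.59/1580) = 0.7718 m

x = 0.772 m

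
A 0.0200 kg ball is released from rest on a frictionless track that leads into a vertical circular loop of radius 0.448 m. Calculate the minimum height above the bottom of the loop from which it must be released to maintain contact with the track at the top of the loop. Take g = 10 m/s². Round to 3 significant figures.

At the top, for minimum speed gravity alone supplies the centripetal force: mg = mv_top²/r ⇒ v_top² = gr = 4.480 m²/s²
Energy conservation from release height h to the top (height 2r): mgh = ½mv_top² + mg(2r)
h = v_top²/(2g) + 2r = r/2 + 2r = 5r/2 = 1.120 m

h = 1.12 m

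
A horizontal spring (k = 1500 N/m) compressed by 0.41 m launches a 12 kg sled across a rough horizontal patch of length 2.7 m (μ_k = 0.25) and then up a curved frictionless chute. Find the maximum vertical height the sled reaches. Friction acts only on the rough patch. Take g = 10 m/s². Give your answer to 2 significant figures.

Spring energy: E₀ = ½kx² = ½(1500)(0.41)² = 126.07 J
Friction: W_f = μ_k mg d = (0.25)(12)(10)(2.7) = 81.00 J
Energy at base of ramp: E = 126.07 − 81.00 = 45.075 J
At max height all remaining energy is PE: mgh = E ⇒ h = E/(mg) = 45.075/(12 × 10) = 0.3756 m

h = 0.38 m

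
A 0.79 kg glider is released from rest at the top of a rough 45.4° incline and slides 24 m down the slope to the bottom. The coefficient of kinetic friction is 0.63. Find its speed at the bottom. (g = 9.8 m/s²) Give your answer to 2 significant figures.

v = 11 m/s

Energy: mgh = ½mv² + W_f, with h = L sinθ and W_f = μ_k (mg cosθ) L
mgh = mgL sinθ = (0.79)(9.8)(24)sin45.4° = 132.30 J
W_f = μ_k mg cosθ · L = (0.63)(0.79)(9.8)cos45.4°·24 = 82.19 J
½mv² = 132.30 − 82.19 = 50.107 J
v = √(2 × 50.107/0.79) = 11.26 m/s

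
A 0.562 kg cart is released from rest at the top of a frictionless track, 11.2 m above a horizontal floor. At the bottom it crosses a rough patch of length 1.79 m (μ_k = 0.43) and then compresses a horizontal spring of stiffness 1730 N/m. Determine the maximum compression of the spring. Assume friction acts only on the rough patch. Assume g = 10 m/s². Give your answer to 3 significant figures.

Initial energy: E₁ = mgh = (0.562)(10)(11.2) = 62.944 J
Friction removes W_f = μ_k mg d = (0.43)(0.562)(10)(1.79) = 4.326 J
Energy reaching the spring: E = 62.944 − 4.326 = 58.618 J
At max compression ½kx² = E ⇒ x = √(2E/k) = √(2 × 58.618/1730) = 0.2603 m

x = 0.260 m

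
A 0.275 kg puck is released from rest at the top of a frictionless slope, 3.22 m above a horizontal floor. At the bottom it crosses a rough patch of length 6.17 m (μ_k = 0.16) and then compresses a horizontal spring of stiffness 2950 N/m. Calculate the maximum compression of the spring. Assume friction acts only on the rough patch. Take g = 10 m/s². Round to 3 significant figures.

x = 0.0645 m

Initial energy: E₁ = mgh = (0.275)(10)(3.22) = 8.8550 J
Friction removes W_f = μ_k mg d = (0.16)(0.275)(10)(6.17) = 2.715 J
Energy reaching the spring: E = 8.8550 − 2.715 = 6.1402 J
At max compression ½kx² = E ⇒ x = √(2E/k) = √(2 × 6.1402/2950) = 0.06452 m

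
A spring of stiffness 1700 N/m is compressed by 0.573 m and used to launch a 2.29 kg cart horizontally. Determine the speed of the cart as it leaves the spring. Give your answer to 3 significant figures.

The cart leaves the spring when the spring is at natural length, so ½kx² = ½mv²
v = x√(k/m) = 0.573 × √(1700/2.29) = 15.61 m/s

v = 15.6 m/s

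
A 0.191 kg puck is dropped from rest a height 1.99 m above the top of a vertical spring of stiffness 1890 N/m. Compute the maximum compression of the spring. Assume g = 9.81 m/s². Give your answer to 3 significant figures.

Measuring PE from the top of the relaxed spring, at max compression the puck has dropped H + x with zero KE, so:
mg(H + x) = ½kx²
½(1890)x² − (0.191)(9.81)x − (0.191)(9.81)(1.99) = 0
945.0x² − 1.874x − 3.729 = 0
x = [1.874 + √(3.511 + 14094)]/(2 × 945.0) = 0.06381 m

x = 0.0638 m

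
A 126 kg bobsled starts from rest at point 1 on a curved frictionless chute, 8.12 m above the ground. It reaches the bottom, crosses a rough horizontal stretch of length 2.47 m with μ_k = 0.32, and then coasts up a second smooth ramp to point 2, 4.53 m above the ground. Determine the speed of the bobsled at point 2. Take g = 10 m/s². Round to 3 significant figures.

Energy at 1: mgh₁ = (126)(10)(8.12) = 10231 J
Friction loss: W_f = μ_k mg d = 995.9 J
At 2: ½mv² + mgh₂ = mgh₁ − W_f
½mv² = 10231 − 995.9 − 5707.8 = 3527.5 J
v = √(2 × 3527.5/126) = 7.483 m/s

v = 7.48 m/s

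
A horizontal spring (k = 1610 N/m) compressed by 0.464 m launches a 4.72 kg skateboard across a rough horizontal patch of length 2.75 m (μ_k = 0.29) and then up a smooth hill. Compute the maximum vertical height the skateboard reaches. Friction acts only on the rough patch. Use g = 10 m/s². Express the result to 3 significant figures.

h = 2.87 m

Spring energy: E₀ = ½kx² = ½(1610)(0.464)² = 173.31 J
Friction: W_f = μ_k mg d = (0.29)(4.72)(10)(2.75) = 37.64 J
Energy at base of ramp: E = 173.31 − 37.64 = 135.67 J
At max height all remaining energy is PE: mgh = E ⇒ h = E/(mg) = 135.67/(4.72 × 10) = 2.874 m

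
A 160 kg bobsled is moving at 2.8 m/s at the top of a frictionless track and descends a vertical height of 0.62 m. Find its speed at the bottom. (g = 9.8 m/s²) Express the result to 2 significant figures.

v = 4.5 m/s

Energy conservation between the two points: ½mv₀² + mgh = ½mv²
v² = v₀² + 2gh = (2.8)² + 2(9.8)(0.62) = 19.992
v = √19.992 = 4.471 m/s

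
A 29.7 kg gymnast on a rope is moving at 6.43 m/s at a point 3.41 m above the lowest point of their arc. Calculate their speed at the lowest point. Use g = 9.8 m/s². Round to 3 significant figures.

Energy conservation between the two points: ½mv₀² + mgh = ½mv²
v² = v₀² + 2gh = (6.43)² + 2(9.8)(3.41) = 108.18
v = √108.18 = 10.40 m/s

v = 10.4 m/s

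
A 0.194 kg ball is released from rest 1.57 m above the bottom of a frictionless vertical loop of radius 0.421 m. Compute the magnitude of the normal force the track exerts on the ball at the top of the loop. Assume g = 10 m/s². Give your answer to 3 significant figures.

Energy from release to top (height 2r): mgh = ½mv_top² + mg(2r)
v_top² = 2g(h − 2r) = 2(10)(1.57 − 0.8420) = 14.560 m²/s²
At the top, both N and weight point toward the centre: N + mg = mv_top²/r
N = m(v_top²/r − g) = 0.194(14.560/0.421 − 10) = 4.769 N

N = 4.77 N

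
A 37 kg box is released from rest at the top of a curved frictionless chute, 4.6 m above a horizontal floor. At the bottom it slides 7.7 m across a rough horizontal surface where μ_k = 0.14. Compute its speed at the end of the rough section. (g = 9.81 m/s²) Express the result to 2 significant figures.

v = 8.3 m/s

Energy at the top = energy at the end + work done against friction:
mgh = ½mv² + μ_k m g d
W_f = μ_k mg d = (0.14)(37)(9.81)(7.7) = 391.3 J
½mv² = mgh − W_f = 1669.7 − 391.3 = 1278.4 J
v = √(2 × 1278.4/37) = 8.313 m/s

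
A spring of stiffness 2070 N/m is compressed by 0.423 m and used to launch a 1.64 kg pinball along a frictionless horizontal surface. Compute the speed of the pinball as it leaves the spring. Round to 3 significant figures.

Spring PE converts entirely to kinetic energy: ½kx² = ½mv²
v = x√(k/m) = 0.423 × √(2070/1.64) = 15.03 m/s

v = 15.0 m/s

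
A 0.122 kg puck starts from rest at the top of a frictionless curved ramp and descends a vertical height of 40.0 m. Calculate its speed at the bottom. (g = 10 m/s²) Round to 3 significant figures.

By conservation of mechanical energy, mgh = ½mv²
The mass cancels from both sides.
v = √(2gh) = √(2 × 10 × 40.0) = √800.00 = 28.28 m/s

v = 28.3 m/s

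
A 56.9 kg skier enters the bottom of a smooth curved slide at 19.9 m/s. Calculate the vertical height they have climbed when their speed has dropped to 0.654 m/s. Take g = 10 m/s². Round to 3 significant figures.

h = 19.8 m

Conservation of energy: ½mv₁² = ½mv₂² + mgh
h = (v₁² − v₂²)/(2g) = (19.9² − 0.654²)/(2 × 10) = 19.78 m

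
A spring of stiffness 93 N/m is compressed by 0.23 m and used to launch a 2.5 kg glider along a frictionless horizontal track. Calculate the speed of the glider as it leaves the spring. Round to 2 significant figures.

Spring PE converts entirely to kinetic energy: ½kx² = ½mv²
v = x√(k/m) = 0.23 × √(93/2.5) = 1.403 m/s

v = 1.4 m/s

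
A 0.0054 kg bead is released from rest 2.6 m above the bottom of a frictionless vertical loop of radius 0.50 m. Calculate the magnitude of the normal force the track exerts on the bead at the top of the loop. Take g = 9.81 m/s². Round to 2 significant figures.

N = 0.29 N

Energy from release to top (height 2r): mgh = ½mv_top² + mg(2r)
v_top² = 2g(h − 2r) = 2(9.81)(2.6 − 1.000) = 31.392 m²/s²
At the top, both N and weight point toward the centre: N + mg = mv_top²/r
N = m(v_top²/r − g) = 0.0054(31.392/0.50 − 9.81) = 0.2861 N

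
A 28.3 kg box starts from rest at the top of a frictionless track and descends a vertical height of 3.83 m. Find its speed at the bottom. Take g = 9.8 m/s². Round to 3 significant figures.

Equating total energy at the two states: mgh = ½mv²
The mass cancels from both sides.
v = √(2gh) = √(2 × 9.8 × 3.83) = √75.068 = 8.664 m/s

v = 8.66 m/s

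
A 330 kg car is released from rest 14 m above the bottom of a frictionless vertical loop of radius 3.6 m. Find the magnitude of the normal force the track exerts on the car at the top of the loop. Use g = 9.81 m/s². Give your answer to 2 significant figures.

N = 9000 N

Energy from release to top (height 2r): mgh = ½mv_top² + mg(2r)
v_top² = 2g(h − 2r) = 2(9.81)(14 − 7.200) = 133.42 m²/s²
At the top, both N and weight point toward the centre: N + mg = mv_top²/r
N = m(v_top²/r − g) = 330(133.42/3.6 − 9.81) = 8992 N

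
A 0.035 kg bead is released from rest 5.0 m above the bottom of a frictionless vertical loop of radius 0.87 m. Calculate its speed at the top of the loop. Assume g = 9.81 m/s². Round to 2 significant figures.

Energy conservation: mgh = ½mv_top² + mg(2r)
v_top² = 2g(h − 2r) = 2(9.81)(5.0 − 1.740) = 63.96
v_top = 7.998 m/s

v = 8.0 m/s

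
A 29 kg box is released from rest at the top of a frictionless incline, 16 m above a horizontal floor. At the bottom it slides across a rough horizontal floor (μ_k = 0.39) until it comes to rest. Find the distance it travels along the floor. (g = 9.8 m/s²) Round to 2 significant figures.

Applying the work–energy principle:
At rest all PE has been dissipated by friction: mgh = μ_k m g d
d = h/μ_k = 16/0.39 = 41.03 m

d = 41 m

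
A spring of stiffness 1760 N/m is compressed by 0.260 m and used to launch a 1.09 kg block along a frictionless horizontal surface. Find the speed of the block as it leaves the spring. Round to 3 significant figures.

Spring PE converts entirely to kinetic energy: ½kx² = ½mv²
v = x√(k/m) = 0.260 × √(1760/1.09) = 10.45 m/s

v = 10.4 m/s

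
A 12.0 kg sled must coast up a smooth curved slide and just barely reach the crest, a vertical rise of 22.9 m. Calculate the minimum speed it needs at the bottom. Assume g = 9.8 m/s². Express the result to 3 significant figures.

v = 21.2 m/s

At the top it is momentarily at rest, so all KE converts to PE: ½mv² = mgh
v = √(2gh) = √(2 × 9.8 × 22.9) = 21.19 m/s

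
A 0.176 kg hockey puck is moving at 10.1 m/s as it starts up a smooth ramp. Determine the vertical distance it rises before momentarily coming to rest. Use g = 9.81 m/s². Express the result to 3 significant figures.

By energy conservation, ½mv² = mgh
h = v²/(2g) = 10.1²/(2 × 9.81) = 5.199 m

h = 5.20 m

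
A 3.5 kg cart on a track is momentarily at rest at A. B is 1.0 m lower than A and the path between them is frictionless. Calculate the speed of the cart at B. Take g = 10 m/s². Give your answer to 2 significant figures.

v = 4.5 m/s

Energy conservation between the two points: mgh = ½mv²
v = √(2gh) = √(2 × 10 × 1.0) = √20.000 = 4.472 m/s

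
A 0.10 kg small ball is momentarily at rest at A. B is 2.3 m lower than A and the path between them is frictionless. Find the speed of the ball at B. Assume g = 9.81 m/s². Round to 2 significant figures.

Mechanical energy is conserved (no friction): mgh = ½mv²
v = √(2gh) = √(2 × 9.81 × 2.3) = √45.126 = 6.718 m/s

v = 6.7 m/s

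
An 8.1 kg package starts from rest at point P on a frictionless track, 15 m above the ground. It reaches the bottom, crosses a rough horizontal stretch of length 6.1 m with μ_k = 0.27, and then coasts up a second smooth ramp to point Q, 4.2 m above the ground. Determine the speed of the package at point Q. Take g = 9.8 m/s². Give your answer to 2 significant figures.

v = 13 m/s

Energy at P: mgh₁ = (8.1)(9.8)(15) = 1190.7 J
Friction loss: W_f = μ_k mg d = 130.7 J
At Q: ½mv² + mgh₂ = mgh₁ − W_f
½mv² = 1190.7 − 130.7 − 333.40 = 726.57 J
v = √(2 × 726.57/8.1) = 13.39 m/s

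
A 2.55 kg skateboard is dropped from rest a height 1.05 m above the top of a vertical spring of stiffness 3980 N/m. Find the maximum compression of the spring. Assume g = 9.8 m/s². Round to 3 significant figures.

x = 0.121 m

Let x be the compression. The total drop is H + x, and the skateboard is instantaneously at rest at max compression, so energy conservation gives:
mg(H + x) = ½kx²
½(3980)x² − (2.55)(9.8)x − (2.55)(9.8)(1.05) = 0
1990x² − 24.99x − 26.24 = 0
x = [24.99 + √(624.5 + 208866)]/(2 × 1990) = 0.1213 m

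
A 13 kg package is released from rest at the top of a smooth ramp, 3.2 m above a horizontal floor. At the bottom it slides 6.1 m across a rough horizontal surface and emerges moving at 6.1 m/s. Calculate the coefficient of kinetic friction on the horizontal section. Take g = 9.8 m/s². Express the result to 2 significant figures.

Energy bookkeeping (friction removes W_f = μ_k N d):
mgh = ½mv² + μ_k m g d
mgh = 407.68 J; ½mv² = 241.86 J
W_f = 407.68 − 241.86 = 165.8 J
μ_k = W_f/(mg·d) = 165.8/(127.4 × 6.1) = 0.2134

μ_k = 0.21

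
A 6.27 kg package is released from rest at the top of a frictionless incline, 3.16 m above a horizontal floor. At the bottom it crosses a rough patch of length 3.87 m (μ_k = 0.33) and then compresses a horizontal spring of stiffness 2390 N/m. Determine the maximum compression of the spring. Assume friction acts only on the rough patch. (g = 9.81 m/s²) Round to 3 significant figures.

Initial energy: E₁ = mgh = (6.27)(9.81)(3.16) = 194.37 J
Friction removes W_f = μ_k mg d = (0.33)(6.27)(9.81)(3.87) = 78.55 J
Energy reaching the spring: E = 194.37 − 78.55 = 115.81 J
At max compression ½kx² = E ⇒ x = √(2E/k) = √(2 × 115.81/2390) = 0.3113 m

x = 0.311 m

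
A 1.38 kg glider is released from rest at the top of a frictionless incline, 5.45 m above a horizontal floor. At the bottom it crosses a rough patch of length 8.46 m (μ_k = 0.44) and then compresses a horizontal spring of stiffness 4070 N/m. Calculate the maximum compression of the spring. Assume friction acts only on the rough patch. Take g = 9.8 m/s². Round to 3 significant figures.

x = 0.107 m

Initial energy: E₁ = mgh = (1.38)(9.8)(5.45) = 73.706 J
Friction removes W_f = μ_k mg d = (0.44)(1.38)(9.8)(8.46) = 50.34 J
Energy reaching the spring: E = 73.706 − 50.34 = 23.364 J
At max compression ½kx² = E ⇒ x = √(2E/k) = √(2 × 23.364/4070) = 0.1071 m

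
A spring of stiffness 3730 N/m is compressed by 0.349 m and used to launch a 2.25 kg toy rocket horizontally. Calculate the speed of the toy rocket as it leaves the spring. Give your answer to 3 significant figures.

v = 14.2 m/s

Spring PE converts entirely to kinetic energy: ½kx² = ½mv²
v = x√(k/m) = 0.349 × √(3730/2.25) = 14.21 m/s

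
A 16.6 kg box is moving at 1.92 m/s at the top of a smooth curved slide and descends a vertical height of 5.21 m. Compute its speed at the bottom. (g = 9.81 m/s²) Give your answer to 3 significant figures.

Energy conservation between the two points: ½mv₀² + mgh = ½mv²
The mass cancels from both sides.
v² = v₀² + 2gh = (1.92)² + 2(9.81)(5.21) = 105.91
v = √105.91 = 10.29 m/s

v = 10.3 m/s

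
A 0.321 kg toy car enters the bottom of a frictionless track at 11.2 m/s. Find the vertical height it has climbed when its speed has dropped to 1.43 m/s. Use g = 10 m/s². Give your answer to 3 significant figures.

Energy balance between the two points: ½mv₁² = ½mv₂² + mgh
h = (v₁² − v₂²)/(2g) = (11.2² − 1.43²)/(2 × 10) = 6.170 m

h = 6.17 m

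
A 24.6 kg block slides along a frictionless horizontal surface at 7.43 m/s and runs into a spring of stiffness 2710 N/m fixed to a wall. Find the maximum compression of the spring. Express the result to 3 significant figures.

x = 0.708 m

Conservation of energy between contact and max compression: ½mv² = ½kx²
x = v√(m/k) = 7.43 × √(24.6/2710) = 0.7079 m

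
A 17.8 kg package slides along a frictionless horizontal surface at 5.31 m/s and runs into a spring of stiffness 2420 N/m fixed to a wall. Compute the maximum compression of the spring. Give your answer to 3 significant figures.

x = 0.455 m

All KE is stored as spring PE at maximum compression: ½mv² = ½kx²
x = v√(m/k) = 5.31 × √(17.8/2420) = 0.4554 m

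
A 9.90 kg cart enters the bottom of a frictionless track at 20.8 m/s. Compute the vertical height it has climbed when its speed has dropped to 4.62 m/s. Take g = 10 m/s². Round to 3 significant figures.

Energy balance between the two points: ½mv₁² = ½mv₂² + mgh
h = (v₁² − v₂²)/(2g) = (20.8² − 4.62²)/(2 × 10) = 20.56 m

h = 20.6 m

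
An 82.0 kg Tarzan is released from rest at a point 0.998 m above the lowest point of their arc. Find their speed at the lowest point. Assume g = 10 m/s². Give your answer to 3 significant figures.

By conservation of mechanical energy, mgh = ½mv²
v = √(2gh) = √(2 × 10 × 0.998) = √19.960 = 4.468 m/s

v = 4.47 m/s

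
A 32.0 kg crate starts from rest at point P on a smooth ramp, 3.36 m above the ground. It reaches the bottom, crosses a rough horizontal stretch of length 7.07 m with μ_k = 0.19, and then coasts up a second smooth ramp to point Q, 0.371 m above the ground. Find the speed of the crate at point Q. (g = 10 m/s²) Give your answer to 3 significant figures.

Energy at P: mgh₁ = (32.0)(10)(3.36) = 1075.2 J
Friction loss: W_f = μ_k mg d = 429.9 J
At Q: ½mv² + mgh₂ = mgh₁ − W_f
½mv² = 1075.2 − 429.9 − 118.72 = 526.62 J
v = √(2 × 526.62/32.0) = 5.737 m/s

v = 5.74 m/s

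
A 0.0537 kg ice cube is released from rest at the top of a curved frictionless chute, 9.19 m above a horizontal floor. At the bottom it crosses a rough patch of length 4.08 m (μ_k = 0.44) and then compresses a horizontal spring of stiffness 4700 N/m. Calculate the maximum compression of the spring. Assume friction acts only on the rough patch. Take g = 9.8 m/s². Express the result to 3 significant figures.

Initial energy: E₁ = mgh = (0.0537)(9.8)(9.19) = 4.8363 J
Friction removes W_f = μ_k mg d = (0.44)(0.0537)(9.8)(4.08) = 0.9447 J
Energy reaching the spring: E = 4.8363 − 0.9447 = 3.8916 J
At max compression ½kx² = E ⇒ x = √(2E/k) = √(2 × 3.8916/4700) = 0.04069 m

x = 0.0407 m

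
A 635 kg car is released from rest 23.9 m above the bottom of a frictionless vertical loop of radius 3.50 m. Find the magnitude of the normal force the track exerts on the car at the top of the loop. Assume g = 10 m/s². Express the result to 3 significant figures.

N = 55000 N

Energy from release to top (height 2r): mgh = ½mv_top² + mg(2r)
v_top² = 2g(h − 2r) = 2(10)(23.9 − 7.000) = 338.00 m²/s²
At the top, both N and weight point toward the centre: N + mg = mv_top²/r
N = m(v_top²/r − g) = 635(338.00/3.50 − 10) = 54973 N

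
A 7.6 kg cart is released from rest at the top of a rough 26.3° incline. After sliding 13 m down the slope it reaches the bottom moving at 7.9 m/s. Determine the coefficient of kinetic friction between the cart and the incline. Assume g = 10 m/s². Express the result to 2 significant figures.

mgh = ½mv² + μ_k (mg cosθ) L, with h = L sinθ
mgL sinθ = 437.75 J; ½mv² = 237.16 J
W_f = 437.75 − 237.16 = 200.6 J
μ_k = W_f/(mg cosθ · L) = 200.6/(68.13 × 13) = 0.2265

μ_k = 0.23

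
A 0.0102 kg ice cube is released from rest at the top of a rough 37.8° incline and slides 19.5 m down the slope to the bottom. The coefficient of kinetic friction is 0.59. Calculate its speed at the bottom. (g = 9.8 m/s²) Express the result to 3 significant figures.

v = 7.49 m/s

Energy: mgh = ½mv² + W_f, with h = L sinθ and W_f = μ_k (mg cosθ) L
mgh = mgL sinθ = (0.0102)(9.8)(19.5)sin37.8° = 1.1947 J
W_f = μ_k mg cosθ · L = (0.59)(0.0102)(9.8)cos37.8°·19.5 = 0.9087 J
½mv² = 1.1947 − 0.9087 = 0.28598 J
v = √(2 × 0.28598/0.0102) = 7.488 m/s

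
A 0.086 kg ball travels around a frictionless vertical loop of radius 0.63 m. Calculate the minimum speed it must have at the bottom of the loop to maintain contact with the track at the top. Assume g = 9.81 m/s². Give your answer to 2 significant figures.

v = 5.6 m/s

At the top: mg = mv_top²/r ⇒ v_top² = gr = 6.180 m²/s²
Energy from bottom to top (height 2r): ½mv_bot² = ½mv_top² + mg(2r)
v_bot² = gr + 4gr = 5gr = 30.90
v_bot = √(5gr) = 5.559 m/s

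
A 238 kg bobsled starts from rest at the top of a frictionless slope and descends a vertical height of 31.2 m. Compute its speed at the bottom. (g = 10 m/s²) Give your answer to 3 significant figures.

v = 25.0 m/s

By conservation of mechanical energy, mgh = ½mv²
The mass cancels from both sides.
v = √(2gh) = √(2 × 10 × 31.2) = √624.00 = 24.98 m/s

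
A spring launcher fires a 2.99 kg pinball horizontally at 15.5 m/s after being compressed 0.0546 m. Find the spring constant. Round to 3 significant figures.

k = 241000 N/m

Spring PE at full compression equals KE at release: ½kx² = ½mv²
k = mv²/x² = (2.99)(15.5)²/(0.0546)² = 240962 N/m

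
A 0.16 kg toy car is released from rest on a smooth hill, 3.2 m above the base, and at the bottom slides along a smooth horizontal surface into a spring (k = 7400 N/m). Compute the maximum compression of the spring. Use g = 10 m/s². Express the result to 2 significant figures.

x = 0.037 m

At max compression the car is momentarily at rest: mgh = ½kx²
x = √(2mgh/k) = √(2 × 0.16 × 10 × 3.2 / 7400) = 0.03720 m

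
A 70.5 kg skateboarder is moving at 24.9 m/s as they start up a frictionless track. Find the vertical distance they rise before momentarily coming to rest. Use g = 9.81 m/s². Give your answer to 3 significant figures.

h = 31.6 m

Setting KE at the bottom equal to PE gained: ½mv² = mgh
h = v²/(2g) = 24.9²/(2 × 9.81) = 31.60 m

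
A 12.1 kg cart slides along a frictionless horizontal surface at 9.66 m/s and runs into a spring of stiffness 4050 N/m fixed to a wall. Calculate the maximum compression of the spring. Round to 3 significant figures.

At max compression the cart is momentarily at rest: ½mv² = ½kx²
x = v√(m/k) = 9.66 × √(12.1/4050) = 0.5280 m

x = 0.528 m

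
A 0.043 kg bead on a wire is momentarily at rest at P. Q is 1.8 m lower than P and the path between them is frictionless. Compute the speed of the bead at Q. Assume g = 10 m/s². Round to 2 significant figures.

v = 6.0 m/s

Mechanical energy is conserved (no friction): mgh = ½mv²
The mass cancels from both sides.
v = √(2gh) = √(2 × 10 × 1.8) = √36.000 = 6.000 m/s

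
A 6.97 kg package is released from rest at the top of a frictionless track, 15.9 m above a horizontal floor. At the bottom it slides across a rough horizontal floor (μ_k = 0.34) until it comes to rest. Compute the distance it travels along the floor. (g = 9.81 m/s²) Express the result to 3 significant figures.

d = 46.8 m

Energy bookkeeping (friction removes W_f = μ_k N d):
At rest all PE has been dissipated by friction: mgh = μ_k m g d
d = h/μ_k = 15.9/0.34 = 46.76 m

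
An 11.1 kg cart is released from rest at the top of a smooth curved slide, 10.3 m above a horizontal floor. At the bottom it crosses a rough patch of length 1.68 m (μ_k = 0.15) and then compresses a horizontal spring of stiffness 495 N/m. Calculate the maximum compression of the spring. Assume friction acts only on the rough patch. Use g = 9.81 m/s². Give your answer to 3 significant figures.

Initial energy: E₁ = mgh = (11.1)(9.81)(10.3) = 1121.6 J
Friction removes W_f = μ_k mg d = (0.15)(11.1)(9.81)(1.68) = 27.44 J
Energy reaching the spring: E = 1121.6 − 27.44 = 1094.1 J
At max compression ½kx² = E ⇒ x = √(2E/k) = √(2 × 1094.1/495) = 2.103 m

x = 2.10 m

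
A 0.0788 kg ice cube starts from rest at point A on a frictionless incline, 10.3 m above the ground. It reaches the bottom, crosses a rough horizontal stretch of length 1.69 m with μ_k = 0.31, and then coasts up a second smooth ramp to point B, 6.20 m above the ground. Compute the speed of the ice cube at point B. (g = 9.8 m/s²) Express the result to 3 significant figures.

v = 8.37 m/s

Energy at A: mgh₁ = (0.0788)(9.8)(10.3) = 7.9541 J
Friction loss: W_f = μ_k mg d = 0.4046 J
At B: ½mv² + mgh₂ = mgh₁ − W_f
½mv² = 7.9541 − 0.4046 − 4.7879 = 2.7616 J
v = √(2 × 2.7616/0.0788) = 8.372 m/s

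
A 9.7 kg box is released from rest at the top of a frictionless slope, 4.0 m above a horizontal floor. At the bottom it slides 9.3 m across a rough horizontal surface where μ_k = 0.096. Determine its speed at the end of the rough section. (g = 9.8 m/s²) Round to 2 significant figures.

v = 7.8 m/s

Energy at the top = energy at the end + work done against friction:
mgh = ½mv² + μ_k m g d
W_f = μ_k mg d = (0.096)(9.7)(9.8)(9.3) = 84.87 J
½mv² = mgh − W_f = 380.24 − 84.87 = 295.37 J
v = √(2 × 295.37/9.7) = 7.804 m/s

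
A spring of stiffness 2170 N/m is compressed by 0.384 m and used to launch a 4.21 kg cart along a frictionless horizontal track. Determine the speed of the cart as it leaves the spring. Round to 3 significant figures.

v = 8.72 m/s

Spring PE converts entirely to kinetic energy: ½kx² = ½mv²
v = x√(k/m) = 0.384 × √(2170/4.21) = 8.718 m/s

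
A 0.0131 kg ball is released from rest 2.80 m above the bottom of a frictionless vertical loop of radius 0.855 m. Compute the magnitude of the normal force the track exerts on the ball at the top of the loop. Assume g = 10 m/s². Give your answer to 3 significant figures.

Energy from release to top (height 2r): mgh = ½mv_top² + mg(2r)
v_top² = 2g(h − 2r) = 2(10)(2.80 − 1.710) = 21.800 m²/s²
At the top, both N and weight point toward the centre: N + mg = mv_top²/r
N = m(v_top²/r − g) = 0.0131(21.800/0.855 − 10) = 0.2030 N

N = 0.203 N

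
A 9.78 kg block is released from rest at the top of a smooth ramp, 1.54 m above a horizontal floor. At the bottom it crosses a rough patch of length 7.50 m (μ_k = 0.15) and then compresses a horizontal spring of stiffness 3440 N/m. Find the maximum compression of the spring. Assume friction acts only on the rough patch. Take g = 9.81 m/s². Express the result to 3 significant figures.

Initial energy: E₁ = mgh = (9.78)(9.81)(1.54) = 147.75 J
Friction removes W_f = μ_k mg d = (0.15)(9.78)(9.81)(7.50) = 107.9 J
Energy reaching the spring: E = 147.75 − 107.9 = 39.816 J
At max compression ½kx² = E ⇒ x = √(2E/k) = √(2 × 39.816/3440) = 0.1521 m

x = 0.152 m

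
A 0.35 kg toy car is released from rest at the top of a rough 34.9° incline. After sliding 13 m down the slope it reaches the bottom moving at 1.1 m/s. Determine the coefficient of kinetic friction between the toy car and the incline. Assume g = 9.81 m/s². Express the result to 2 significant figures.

μ_k = 0.69

mgh = ½mv² + μ_k (mg cosθ) L, with h = L sinθ
mgL sinθ = 25.538 J; ½mv² = 0.21175 J
W_f = 25.538 − 0.21175 = 25.33 J
μ_k = W_f/(mg cosθ · L) = 25.33/(2.816 × 13) = 0.6918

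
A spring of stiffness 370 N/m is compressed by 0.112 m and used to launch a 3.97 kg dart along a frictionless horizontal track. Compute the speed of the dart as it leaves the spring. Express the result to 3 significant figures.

Spring PE converts entirely to kinetic energy: ½kx² = ½mv²
v = x√(k/m) = 0.112 × √(370/3.97) = 1.081 m/s

v = 1.08 m/s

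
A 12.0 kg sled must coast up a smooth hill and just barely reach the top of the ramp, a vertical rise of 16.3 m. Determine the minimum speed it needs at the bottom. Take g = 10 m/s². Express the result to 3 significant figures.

v = 18.1 m/s

At the top it is momentarily at rest, so all KE converts to PE: ½mv² = mgh
v = √(2gh) = √(2 × 10 × 16.3) = 18.06 m/s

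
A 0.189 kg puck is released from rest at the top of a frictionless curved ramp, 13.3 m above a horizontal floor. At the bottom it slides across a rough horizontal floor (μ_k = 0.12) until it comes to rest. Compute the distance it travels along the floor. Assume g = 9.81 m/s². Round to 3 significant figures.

d = 111 m

Energy bookkeeping (friction removes W_f = μ_k N d):
At rest all PE has been dissipated by friction: mgh = μ_k m g d
d = h/μ_k = 13.3/0.12 = 110.8 m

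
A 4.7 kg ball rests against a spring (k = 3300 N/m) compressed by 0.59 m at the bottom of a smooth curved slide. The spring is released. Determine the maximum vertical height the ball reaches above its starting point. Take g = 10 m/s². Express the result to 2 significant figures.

h = 12 m

Energy conservation from release to the highest point: ½kx² = mgh
h = kx²/(2mg) = (3300)(0.59)²/(2 × 4.7 × 10) = 12.22 m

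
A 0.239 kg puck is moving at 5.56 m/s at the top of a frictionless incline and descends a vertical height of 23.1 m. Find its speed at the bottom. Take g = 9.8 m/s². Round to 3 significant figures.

v = 22.0 m/s

Equating total energy at the two states: ½mv₀² + mgh = ½mv²
v² = v₀² + 2gh = (5.56)² + 2(9.8)(23.1) = 483.67
v = √483.67 = 21.99 m/s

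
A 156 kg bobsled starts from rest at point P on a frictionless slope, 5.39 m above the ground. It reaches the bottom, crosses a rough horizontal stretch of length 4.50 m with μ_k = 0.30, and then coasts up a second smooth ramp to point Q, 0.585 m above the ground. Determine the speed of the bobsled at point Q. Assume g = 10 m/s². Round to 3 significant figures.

Energy at P: mgh₁ = (156)(10)(5.39) = 8408.4 J
Friction loss: W_f = μ_k mg d = 2106 J
At Q: ½mv² + mgh₂ = mgh₁ − W_f
½mv² = 8408.4 − 2106 − 912.60 = 5389.8 J
v = √(2 × 5389.8/156) = 8.313 m/s

v = 8.31 m/s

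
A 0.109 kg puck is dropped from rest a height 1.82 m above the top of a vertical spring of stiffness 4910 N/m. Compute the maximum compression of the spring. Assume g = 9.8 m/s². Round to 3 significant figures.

Take the reference level at the top of the uncompressed spring. At max compression the puck has fallen H + x and is momentarily at rest:
mg(H + x) = ½kx²
½(4910)x² − (0.109)(9.8)x − (0.109)(9.8)(1.82) = 0
2455x² − 1.068x − 1.944 = 0
x = [1.068 + √(1.141 + 19091)]/(2 × 2455) = 0.02836 m

x = 0.0284 m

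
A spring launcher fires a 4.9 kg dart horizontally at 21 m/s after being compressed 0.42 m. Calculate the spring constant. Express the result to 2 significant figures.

k = 12000 N/m

Energy stored in the spring equals the launch KE: ½kx² = ½mv²
k = mv²/x² = (4.9)(21)²/(0.42)² = 12250 N/m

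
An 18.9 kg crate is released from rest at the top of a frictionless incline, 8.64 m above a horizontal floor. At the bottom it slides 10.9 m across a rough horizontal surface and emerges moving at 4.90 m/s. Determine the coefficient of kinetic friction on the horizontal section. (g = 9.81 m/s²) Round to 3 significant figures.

μ_k = 0.680

Applying the work–energy principle:
mgh = ½mv² + μ_k m g d
mgh = 1601.9 J; ½mv² = 226.89 J
W_f = 1601.9 − 226.89 = 1375 J
μ_k = W_f/(mg·d) = 1375/(185.4 × 10.9) = 0.6804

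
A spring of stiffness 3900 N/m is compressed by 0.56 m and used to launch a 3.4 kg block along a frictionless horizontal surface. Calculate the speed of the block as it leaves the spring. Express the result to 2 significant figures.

The block leaves the spring when the spring is at natural length, so ½kx² = ½mv²
v = x√(k/m) = 0.56 × √(3900/3.4) = 18.97 m/s

v = 19 m/s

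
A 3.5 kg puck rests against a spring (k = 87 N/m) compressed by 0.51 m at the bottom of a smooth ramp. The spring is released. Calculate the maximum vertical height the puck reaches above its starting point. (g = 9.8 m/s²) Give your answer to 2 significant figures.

All spring PE becomes gravitational PE at the highest point: ½kx² = mgh
h = kx²/(2mg) = (87)(0.51)²/(2 × 3.5 × 9.8) = 0.3299 m

h = 0.33 m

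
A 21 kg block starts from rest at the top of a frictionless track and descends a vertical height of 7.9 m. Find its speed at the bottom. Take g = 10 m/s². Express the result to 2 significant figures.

v = 13 m/s

Energy conservation between the two points: mgh = ½mv²
v = √(2gh) = √(2 × 10 × 7.9) = √158.00 = 12.57 m/s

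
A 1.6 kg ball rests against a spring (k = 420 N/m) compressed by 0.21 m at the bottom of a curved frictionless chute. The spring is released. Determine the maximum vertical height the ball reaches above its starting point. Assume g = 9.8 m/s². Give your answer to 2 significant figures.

All spring PE becomes gravitational PE at the highest point: ½kx² = mgh
h = kx²/(2mg) = (420)(0.21)²/(2 × 1.6 × 9.8) = 0.5906 m

h = 0.59 m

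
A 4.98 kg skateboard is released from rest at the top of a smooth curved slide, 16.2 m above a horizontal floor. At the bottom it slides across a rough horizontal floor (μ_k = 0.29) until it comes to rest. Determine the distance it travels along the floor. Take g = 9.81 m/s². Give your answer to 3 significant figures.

Applying the work–energy principle:
At rest all PE has been dissipated by friction: mgh = μ_k m g d
d = h/μ_k = 16.2/0.29 = 55.86 m

d = 55.9 m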